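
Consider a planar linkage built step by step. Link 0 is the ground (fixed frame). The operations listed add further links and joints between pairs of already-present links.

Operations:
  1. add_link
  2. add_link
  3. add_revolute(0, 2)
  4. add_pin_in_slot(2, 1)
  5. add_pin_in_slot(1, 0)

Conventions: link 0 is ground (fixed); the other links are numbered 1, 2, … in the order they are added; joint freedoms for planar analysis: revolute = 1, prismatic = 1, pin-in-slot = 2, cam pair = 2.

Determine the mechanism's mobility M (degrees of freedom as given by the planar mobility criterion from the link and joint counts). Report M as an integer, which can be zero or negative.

(L,J1,J2)=(1,0,0); link0 fixed
link1: (2,0,0)
link2: (3,0,0)
R 0-2 [J1]: (3,1,0)
PS 2-1 [J2]: (3,1,1)
PS 1-0 [J2]: (3,1,2)
Grübler: 3·2 − 2·1 − 2 = 2

M = 2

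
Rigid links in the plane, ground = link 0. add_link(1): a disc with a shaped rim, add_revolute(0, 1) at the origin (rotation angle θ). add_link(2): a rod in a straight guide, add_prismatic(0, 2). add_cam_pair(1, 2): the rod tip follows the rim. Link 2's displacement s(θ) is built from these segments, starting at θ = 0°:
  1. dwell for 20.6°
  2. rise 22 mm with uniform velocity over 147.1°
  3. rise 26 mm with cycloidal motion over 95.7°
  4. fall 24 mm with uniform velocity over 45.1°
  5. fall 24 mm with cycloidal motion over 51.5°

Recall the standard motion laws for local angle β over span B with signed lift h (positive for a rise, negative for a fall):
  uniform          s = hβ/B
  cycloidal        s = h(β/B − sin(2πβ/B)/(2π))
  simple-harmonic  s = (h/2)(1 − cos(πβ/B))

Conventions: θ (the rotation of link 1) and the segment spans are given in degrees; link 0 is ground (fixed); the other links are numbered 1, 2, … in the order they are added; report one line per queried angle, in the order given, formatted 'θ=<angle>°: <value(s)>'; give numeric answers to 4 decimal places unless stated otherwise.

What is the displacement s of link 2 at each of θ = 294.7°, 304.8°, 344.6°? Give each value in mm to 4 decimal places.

segment 1 (0° to 20.6°, dwell): s unchanged at 0.0000
segment 2 (20.6° to 167.7°, uniform, h = 22) is passed completely: s = 0.0000 + (22) = 22.0000
segment 3 (167.7° to 263.4°, cycloidal, h = 26) is passed completely: s = 22.0000 + (26) = 48.0000
θ = 294.7° falls in segment 4 (263.4° to 308.5°, uniform, h = -24): β = 294.7 − 263.4 = 31.3°, B = 45.1°; Δs = -24·31.3/45.1 = -16.6563; s = 48.0000 − 16.6563 = 31.3437
θ = 304.8° falls in segment 4 (263.4° to 308.5°, uniform, h = -24): β = 304.8 − 263.4 = 41.4°, B = 45.1°; Δs = -24·41.4/45.1 = -22.0310; s = 48.0000 − 22.0310 = 25.9690
segment 4 (263.4° to 308.5°, uniform, h = -24) is passed completely: s = 48.0000 + (-24) = 24.0000
θ = 344.6° falls in segment 5 (308.5° to 360°, cycloidal, h = -24): β = 344.6 − 308.5 = 36.1°, B = 51.5°; Δs = -24·(0.7010 − sin(2π·0.7010)/(2π)) = -20.4632; s = 24.0000 − 20.4632 = 3.5368

θ=294.7°: 31.3437
θ=304.8°: 25.9690
θ=344.6°: 3.5368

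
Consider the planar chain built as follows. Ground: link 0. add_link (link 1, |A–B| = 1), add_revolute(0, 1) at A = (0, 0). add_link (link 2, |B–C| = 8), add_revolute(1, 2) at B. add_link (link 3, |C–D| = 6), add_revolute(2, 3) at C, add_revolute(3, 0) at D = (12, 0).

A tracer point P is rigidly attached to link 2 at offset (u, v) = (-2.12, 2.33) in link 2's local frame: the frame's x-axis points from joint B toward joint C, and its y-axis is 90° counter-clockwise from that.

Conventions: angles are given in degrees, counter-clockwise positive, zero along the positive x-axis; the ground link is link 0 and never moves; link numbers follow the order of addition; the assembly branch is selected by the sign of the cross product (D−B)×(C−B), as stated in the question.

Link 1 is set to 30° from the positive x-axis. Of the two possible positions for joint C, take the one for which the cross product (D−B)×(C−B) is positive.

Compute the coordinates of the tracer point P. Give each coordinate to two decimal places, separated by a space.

A=(0,0), D=(12.00,0)
B = A + 1.00·(cos30°, sin30°) = (0.8660, 0.5000)
|BD| = 11.1452
circle(B,8.00) ∩ circle(D,6.00): a=6.8287, h=4.1675
  candidates: C₊=(7.8749,4.3570) cross=46.448; C₋=(7.5009,-3.9697) cross=-46.448
  branch + wants cross > 0 → take C=(7.8749,4.3570) (cross=46.448)
ex = (C−B)/|BC| = (0.8761,0.4821); ey = (-0.4821,0.8761)
P = B + -2.12·ex + 2.33·ey = (-2.1147,1.5192)

-2.11 1.52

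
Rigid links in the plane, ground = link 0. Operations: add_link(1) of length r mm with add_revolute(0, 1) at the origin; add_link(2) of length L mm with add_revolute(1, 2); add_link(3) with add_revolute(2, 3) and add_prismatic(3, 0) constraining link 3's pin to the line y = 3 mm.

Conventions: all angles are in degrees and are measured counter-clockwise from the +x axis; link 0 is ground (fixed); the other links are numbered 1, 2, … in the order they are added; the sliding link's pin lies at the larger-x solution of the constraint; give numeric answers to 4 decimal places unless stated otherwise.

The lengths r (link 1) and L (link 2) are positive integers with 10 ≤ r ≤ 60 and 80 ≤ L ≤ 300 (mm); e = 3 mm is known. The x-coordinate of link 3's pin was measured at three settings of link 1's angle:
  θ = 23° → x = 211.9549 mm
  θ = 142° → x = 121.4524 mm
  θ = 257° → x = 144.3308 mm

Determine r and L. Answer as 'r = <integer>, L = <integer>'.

constraint per measurement: (x − r cos θ)² + (r sin θ − e)² = L²
subtracting the θ₁ and θ₂ equations cancels the r² and L² terms:
r = (x₁² − x₂²) / (2[(x₁cos θ₁ + e sin θ₁) − (x₂cos θ₂ + e sin θ₂)]) = 52.0000 → r = 52
L² = (x₁ − r cos θ₁)² + (r sin θ₁ − e)² = 27224.9980 → L = 165.0000 → L = 165
check at θ₃=257°: x = 144.3308 (printed 144.3308) ✓

r = 52, L = 165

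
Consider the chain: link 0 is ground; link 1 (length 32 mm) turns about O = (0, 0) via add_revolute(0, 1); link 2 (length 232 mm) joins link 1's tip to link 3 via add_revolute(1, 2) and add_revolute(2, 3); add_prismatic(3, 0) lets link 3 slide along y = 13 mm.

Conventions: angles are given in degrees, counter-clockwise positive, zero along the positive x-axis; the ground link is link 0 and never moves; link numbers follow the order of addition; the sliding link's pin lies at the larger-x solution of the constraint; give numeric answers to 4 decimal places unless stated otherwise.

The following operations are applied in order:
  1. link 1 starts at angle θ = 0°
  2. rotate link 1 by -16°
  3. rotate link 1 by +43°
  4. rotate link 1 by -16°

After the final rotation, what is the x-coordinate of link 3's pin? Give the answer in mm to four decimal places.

geometry: r = 32 mm, L = 232 mm, e = 13 mm; θ starts at 0°
rotate link 1 by -16°: θ ← 0° -16° = -16°
rotate link 1 by +43°: θ ← -16° +43° = 27°
rotate link 1 by -16°: θ ← 27° -16° = 11°
crank pin P = (r cos θ, r sin θ) = (31.412070, 6.105888)
h = r sin θ − e = 6.105888 − 13 = -6.894112
x = r cos θ + √(L² − h²) = 31.412070 + 231.897545 = 263.309615

263.3096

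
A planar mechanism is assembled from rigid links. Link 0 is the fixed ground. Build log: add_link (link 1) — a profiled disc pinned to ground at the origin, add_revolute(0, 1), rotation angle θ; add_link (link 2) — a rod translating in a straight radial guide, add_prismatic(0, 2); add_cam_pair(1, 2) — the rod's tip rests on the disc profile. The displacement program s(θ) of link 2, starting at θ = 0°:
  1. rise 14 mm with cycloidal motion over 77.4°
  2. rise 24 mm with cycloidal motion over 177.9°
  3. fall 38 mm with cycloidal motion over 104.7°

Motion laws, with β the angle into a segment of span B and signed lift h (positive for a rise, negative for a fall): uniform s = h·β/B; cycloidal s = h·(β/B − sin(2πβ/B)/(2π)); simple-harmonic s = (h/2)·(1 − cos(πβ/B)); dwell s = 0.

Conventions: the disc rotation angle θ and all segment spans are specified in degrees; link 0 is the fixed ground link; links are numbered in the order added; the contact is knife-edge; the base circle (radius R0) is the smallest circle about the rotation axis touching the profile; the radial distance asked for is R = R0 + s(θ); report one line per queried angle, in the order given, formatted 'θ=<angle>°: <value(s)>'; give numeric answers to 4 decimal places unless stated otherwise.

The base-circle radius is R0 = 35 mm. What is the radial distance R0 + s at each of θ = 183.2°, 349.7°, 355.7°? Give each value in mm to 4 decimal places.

seg 1 [0°–77.4°] cycloidal, h=14: full span → s += 14 → s = 14.0000
seg 2 [77.4°–255.3°] cycloidal, h=24: θ=183.2° here. β=105.8, B=177.9. 24·(0.5947 − sin(2π·0.5947)/(2π)) = 16.4145 → s = 30.4145
seg 2 [77.4°–255.3°] cycloidal, h=24: full span → s += 24 → s = 38.0000
seg 3 [255.3°–360°] cycloidal, h=-38: θ=349.7° here. β=94.4, B=104.7. -38·(0.9016 − sin(2π·0.9016)/(2π)) = -37.7665 → s = 0.2335
seg 3 [255.3°–360°] cycloidal, h=-38: θ=355.7° here. β=100.4, B=104.7. -38·(0.9589 − sin(2π·0.9589)/(2π)) = -37.9827 → s = 0.0173
θ=183.2°: R = R0 + s = 35 + 30.4145 = 65.4145
θ=349.7°: R = R0 + s = 35 + 0.2335 = 35.2335
θ=355.7°: R = R0 + s = 35 + 0.0173 = 35.0173

θ=183.2°: 65.4145
θ=349.7°: 35.2335
θ=355.7°: 35.0173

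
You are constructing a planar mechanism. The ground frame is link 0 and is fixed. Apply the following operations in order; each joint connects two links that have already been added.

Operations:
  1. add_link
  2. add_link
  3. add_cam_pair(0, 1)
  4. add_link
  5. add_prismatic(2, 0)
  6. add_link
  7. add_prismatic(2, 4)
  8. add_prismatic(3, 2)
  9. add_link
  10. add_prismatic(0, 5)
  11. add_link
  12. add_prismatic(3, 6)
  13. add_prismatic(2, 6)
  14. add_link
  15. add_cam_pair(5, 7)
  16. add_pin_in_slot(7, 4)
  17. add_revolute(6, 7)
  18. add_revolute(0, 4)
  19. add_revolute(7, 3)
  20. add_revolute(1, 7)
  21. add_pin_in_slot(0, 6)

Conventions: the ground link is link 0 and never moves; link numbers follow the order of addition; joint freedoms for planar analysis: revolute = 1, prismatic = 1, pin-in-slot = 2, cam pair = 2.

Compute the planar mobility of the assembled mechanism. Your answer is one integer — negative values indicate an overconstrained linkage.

L=1 J1=0 J2=0
add link → L=2 J1=0 J2=0
add link → L=3 J1=0 J2=0
C@0,1 dof=2 J2 → L=3 J1=0 J2=1
add link → L=4 J1=0 J2=1
P@2,0 dof=1 J1 → L=4 J1=1 J2=1
add link → L=5 J1=1 J2=1
P@2,4 dof=1 J1 → L=5 J1=2 J2=1
P@3,2 dof=1 J1 → L=5 J1=3 J2=1
add link → L=6 J1=3 J2=1
P@0,5 dof=1 J1 → L=6 J1=4 J2=1
add link → L=7 J1=4 J2=1
P@3,6 dof=1 J1 → L=7 J1=5 J2=1
P@2,6 dof=1 J1 → L=7 J1=6 J2=1
add link → L=8 J1=6 J2=1
C@5,7 dof=2 J2 → L=8 J1=6 J2=2
PS@7,4 dof=2 J2 → L=8 J1=6 J2=3
R@6,7 dof=1 J1 → L=8 J1=7 J2=3
R@0,4 dof=1 J1 → L=8 J1=8 J2=3
R@7,3 dof=1 J1 → L=8 J1=9 J2=3
R@1,7 dof=1 J1 → L=8 J1=10 J2=3
PS@0,6 dof=2 J2 → L=8 J1=10 J2=4
M=3(L−1)−2J1−J2=3·7−2·10−4=-3

M = -3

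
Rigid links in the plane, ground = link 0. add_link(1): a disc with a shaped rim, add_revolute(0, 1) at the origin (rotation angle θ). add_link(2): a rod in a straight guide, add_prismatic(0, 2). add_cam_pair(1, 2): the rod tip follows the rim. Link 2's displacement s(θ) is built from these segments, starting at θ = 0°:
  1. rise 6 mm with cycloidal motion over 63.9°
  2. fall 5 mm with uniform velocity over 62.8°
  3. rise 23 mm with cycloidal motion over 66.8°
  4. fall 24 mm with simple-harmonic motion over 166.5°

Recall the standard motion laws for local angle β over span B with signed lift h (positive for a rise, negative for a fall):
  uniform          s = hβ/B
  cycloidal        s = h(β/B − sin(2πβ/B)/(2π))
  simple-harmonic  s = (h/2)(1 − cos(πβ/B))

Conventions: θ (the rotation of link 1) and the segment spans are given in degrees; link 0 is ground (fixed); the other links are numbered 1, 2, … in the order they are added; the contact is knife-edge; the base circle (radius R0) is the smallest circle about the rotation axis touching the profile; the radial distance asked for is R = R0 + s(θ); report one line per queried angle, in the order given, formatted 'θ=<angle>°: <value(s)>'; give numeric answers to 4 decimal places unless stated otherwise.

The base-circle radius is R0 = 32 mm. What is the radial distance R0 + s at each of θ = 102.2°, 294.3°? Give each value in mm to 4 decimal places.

segment 1 (0° to 63.9°, cycloidal, h = 6) is passed completely: s = 0.0000 + (6) = 6.0000
θ = 102.2° falls in segment 2 (63.9° to 126.7°, uniform, h = -5): β = 102.2 − 63.9 = 38.3°, B = 62.8°; Δs = -5·38.3/62.8 = -3.0494; s = 6.0000 − 3.0494 = 2.9506
segment 2 (63.9° to 126.7°, uniform, h = -5) is passed completely: s = 6.0000 + (-5) = 1.0000
segment 3 (126.7° to 193.5°, cycloidal, h = 23) is passed completely: s = 1.0000 + (23) = 24.0000
θ = 294.3° falls in segment 4 (193.5° to 360°, simple-harmonic, h = -24): β = 294.3 − 193.5 = 100.8°, B = 166.5°; Δs = -24/2·(1 − cos(π·0.6054)) = -15.9015; s = 24.0000 − 15.9015 = 8.0985
θ=102.2°: R = R0 + s = 32 + 2.9506 = 34.9506
θ=294.3°: R = R0 + s = 32 + 8.0985 = 40.0985

θ=102.2°: 34.9506
θ=294.3°: 40.0985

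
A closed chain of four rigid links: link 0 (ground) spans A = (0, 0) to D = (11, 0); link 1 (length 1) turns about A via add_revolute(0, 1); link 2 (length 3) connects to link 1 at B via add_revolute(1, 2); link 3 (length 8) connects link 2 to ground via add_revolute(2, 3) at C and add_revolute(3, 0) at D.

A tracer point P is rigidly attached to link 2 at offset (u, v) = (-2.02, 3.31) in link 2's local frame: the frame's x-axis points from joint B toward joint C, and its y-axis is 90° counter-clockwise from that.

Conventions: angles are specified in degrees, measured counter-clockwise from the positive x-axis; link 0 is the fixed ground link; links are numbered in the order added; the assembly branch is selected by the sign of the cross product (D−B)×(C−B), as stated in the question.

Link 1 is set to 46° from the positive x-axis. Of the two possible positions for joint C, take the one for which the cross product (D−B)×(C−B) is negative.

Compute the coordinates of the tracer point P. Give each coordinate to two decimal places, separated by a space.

A=(0,0), D=(11.00,0)
B = A + 1.00·(cos46°, sin46°) = (0.6947, 0.7193)
|BD| = 10.3304
circle(B,3.00) ∩ circle(D,8.00): a=2.5032, h=1.6535
  candidates: C₊=(3.3069,2.1946) cross=17.082; C₋=(3.0766,-1.1045) cross=-17.082
  branch - wants cross < 0 → take C=(3.0766,-1.1045) (cross=-17.082)
ex = (C−B)/|BC| = (0.7940,-0.6079); ey = (0.6079,0.7940)
P = B + -2.02·ex + 3.31·ey = (1.1031,4.5755)

1.10 4.58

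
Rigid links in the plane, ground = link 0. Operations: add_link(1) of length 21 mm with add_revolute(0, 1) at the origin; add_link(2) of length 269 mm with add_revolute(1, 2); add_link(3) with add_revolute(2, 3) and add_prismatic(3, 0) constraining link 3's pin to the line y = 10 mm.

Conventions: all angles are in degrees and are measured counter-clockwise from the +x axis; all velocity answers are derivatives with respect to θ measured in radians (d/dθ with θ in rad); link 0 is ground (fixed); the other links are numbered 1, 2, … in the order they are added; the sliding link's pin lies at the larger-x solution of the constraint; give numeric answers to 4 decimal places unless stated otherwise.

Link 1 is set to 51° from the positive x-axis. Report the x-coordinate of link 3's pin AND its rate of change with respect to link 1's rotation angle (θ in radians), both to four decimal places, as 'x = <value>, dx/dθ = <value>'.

geometry: r = 21 mm, L = 269 mm, e = 10 mm
crank pin P = (r cos θ, r sin θ) = (13.215728, 16.320065)
h = r sin θ − e = 16.320065 − 10 = 6.320065
x = r cos θ + √(L² − h²) = 13.215728 + 268.925746 = 282.141474
dx/dθ = −r sin θ − h·r cos θ/√(L² − h²) (θ in radians; h = 6.320065) = -16.630650

x = 282.1415, dx/dθ = -16.6307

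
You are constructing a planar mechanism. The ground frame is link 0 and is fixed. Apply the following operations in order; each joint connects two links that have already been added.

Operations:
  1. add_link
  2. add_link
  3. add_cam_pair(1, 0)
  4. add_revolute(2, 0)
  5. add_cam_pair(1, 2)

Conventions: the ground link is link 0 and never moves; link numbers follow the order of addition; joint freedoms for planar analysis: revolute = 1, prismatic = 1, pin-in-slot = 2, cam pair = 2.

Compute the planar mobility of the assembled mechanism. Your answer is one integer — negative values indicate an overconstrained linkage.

ground; <1,0,0>
#1 <2,0,0>
#2 <3,0,0>
C:1↔0 J2 <3,0,1>
R:2↔0 J1 <3,1,1>
C:1↔2 J2 <3,1,2>
3×2 − 2×1 − 1×2 = 2

M = 2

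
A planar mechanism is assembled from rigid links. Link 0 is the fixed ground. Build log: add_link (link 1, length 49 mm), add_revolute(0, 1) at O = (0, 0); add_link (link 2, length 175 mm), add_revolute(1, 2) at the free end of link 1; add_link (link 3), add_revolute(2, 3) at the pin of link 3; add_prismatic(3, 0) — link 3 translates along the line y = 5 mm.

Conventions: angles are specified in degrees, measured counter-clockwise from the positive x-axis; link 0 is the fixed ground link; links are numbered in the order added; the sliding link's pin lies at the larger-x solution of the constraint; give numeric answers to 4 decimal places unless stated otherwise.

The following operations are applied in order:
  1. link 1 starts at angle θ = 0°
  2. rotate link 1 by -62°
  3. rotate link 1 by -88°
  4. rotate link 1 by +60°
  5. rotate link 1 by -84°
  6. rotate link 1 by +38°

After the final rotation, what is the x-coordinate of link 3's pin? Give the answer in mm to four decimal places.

geometry: r = 49 mm, L = 175 mm, e = 5 mm; θ starts at 0°
rotate link 1 by -62°: θ ← 0° -62° = -62°
rotate link 1 by -88°: θ ← -62° -88° = -150°
rotate link 1 by +60°: θ ← -150° +60° = -90°
rotate link 1 by -84°: θ ← -90° -84° = -174°
rotate link 1 by +38°: θ ← -174° +38° = -136°
crank pin P = (r cos θ, r sin θ) = (-35.247650, -34.038260)
h = r sin θ − e = -34.038260 − 5 = -39.038260
x = r cos θ + √(L² − h²) = -35.247650 + 170.590194 = 135.342544

135.3425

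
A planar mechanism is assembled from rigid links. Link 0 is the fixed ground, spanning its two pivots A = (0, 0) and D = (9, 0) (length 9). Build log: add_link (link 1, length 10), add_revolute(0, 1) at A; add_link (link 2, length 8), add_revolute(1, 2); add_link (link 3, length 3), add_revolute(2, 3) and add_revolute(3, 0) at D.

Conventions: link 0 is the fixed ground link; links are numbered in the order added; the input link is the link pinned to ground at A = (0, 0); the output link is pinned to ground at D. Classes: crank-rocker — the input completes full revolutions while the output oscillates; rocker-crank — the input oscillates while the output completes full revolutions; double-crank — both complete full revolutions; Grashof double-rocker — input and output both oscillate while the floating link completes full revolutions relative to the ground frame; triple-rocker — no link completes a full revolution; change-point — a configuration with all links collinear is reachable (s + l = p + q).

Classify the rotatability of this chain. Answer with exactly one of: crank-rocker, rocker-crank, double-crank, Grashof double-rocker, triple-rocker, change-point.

lengths: ground=9, input=10, coupler=8, output=3
sorted: s=3 (shortest), l=10 (longest), p+q=17
s + l = 13 vs p + q = 17
s + l < p + q (Grashof) with shortest = output link → rocker-crank

rocker-crank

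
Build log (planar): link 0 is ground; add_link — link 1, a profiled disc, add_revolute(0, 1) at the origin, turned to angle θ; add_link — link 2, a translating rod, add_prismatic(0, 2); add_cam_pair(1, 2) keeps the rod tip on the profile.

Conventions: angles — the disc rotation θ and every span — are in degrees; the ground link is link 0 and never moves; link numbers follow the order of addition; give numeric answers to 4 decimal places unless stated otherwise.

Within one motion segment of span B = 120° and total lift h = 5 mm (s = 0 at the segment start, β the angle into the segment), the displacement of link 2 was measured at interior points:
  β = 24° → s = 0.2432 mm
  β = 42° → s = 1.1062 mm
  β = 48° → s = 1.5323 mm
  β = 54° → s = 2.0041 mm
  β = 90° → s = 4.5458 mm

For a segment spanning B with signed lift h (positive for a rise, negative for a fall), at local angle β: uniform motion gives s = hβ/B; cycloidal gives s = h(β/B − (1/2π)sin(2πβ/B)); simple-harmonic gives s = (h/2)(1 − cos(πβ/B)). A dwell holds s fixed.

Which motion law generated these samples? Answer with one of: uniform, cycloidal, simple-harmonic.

candidates at β/B = r: uniform s = h·r (linear in β); cycloidal s = h·(r − sin(2πr)/(2π)); simple-harmonic s = (h/2)(1 − cos(πr))
β=24°: printed 0.2432 | uniform 1.0000, cycloidal 0.2432, simple-harmonic 0.4775
β=42°: printed 1.1062 | uniform 1.7500, cycloidal 1.1062, simple-harmonic 1.3650
β=48°: printed 1.5323 | uniform 2.0000, cycloidal 1.5323, simple-harmonic 1.7275
β=54°: printed 2.0041 | uniform 2.2500, cycloidal 2.0041, simple-harmonic 2.1089
β=90°: printed 4.5458 | uniform 3.7500, cycloidal 4.5458, simple-harmonic 4.2678
only one law matches every sample → cycloidal

cycloidal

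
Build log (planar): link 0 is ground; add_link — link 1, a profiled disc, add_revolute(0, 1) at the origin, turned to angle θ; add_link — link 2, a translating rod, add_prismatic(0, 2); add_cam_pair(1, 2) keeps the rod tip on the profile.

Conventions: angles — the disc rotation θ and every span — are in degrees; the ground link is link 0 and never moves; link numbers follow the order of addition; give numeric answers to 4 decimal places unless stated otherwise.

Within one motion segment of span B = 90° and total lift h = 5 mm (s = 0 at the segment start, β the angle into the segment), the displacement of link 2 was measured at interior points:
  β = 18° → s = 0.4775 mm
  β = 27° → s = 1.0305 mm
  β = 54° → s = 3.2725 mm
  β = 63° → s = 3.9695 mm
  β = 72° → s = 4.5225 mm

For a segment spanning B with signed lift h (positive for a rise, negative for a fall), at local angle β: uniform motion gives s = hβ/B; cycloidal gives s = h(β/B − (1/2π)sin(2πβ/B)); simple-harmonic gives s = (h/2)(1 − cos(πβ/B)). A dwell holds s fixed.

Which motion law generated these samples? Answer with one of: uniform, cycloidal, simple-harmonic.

candidates at β/B = r: uniform s = h·r (linear in β); cycloidal s = h·(r − sin(2πr)/(2π)); simple-harmonic s = (h/2)(1 − cos(πr))
β=18°: printed 0.4775 | uniform 1.0000, cycloidal 0.2432, simple-harmonic 0.4775
β=27°: printed 1.0305 | uniform 1.5000, cycloidal 0.7432, simple-harmonic 1.0305
β=54°: printed 3.2725 | uniform 3.0000, cycloidal 3.4677, simple-harmonic 3.2725
β=63°: printed 3.9695 | uniform 3.5000, cycloidal 4.2568, simple-harmonic 3.9695
β=72°: printed 4.5225 | uniform 4.0000, cycloidal 4.7568, simple-harmonic 4.5225
only one law matches every sample → simple-harmonic

simple-harmonic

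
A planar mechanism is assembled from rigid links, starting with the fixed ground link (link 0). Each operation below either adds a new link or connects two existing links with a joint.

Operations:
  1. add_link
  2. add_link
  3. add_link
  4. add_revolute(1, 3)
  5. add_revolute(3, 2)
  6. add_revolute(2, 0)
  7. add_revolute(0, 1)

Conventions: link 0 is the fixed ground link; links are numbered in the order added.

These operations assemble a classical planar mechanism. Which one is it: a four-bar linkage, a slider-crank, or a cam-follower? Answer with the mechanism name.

links: 4 (incl. ground); joints: 4 revolute, 0 prismatic, 0 higher (cam) pair, forming one closed loop
4 links in a single 4R loop → four-bar linkage

four-bar linkage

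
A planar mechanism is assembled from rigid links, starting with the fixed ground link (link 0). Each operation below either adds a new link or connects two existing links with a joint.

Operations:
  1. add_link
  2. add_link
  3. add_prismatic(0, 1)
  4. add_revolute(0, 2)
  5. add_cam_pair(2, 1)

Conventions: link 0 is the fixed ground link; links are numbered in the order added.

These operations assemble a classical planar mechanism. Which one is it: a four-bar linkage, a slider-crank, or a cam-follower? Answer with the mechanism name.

links: 3 (incl. ground); joints: 1 revolute, 1 prismatic, 1 higher (cam) pair, forming one closed loop
3 links, revolute + prismatic + higher pair in one loop → cam-follower

cam-follower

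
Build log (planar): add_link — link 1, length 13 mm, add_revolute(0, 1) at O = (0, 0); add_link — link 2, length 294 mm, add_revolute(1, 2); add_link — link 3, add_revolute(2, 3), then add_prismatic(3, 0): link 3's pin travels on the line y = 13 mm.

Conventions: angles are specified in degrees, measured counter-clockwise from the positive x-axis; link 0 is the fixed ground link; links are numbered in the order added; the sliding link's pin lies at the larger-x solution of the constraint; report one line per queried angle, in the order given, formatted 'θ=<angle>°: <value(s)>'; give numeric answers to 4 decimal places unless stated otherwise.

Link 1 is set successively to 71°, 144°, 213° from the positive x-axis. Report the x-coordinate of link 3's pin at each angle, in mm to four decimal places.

geometry: r = 13 mm, L = 294 mm, e = 13 mm
θ=71°: crank pin P = (r cos θ, r sin θ) = (4.232386, 12.291741)
θ=71°: h = r sin θ − e = 12.291741 − 13 = -0.708259
θ=71°: x = r cos θ + √(L² − h²) = 4.232386 + 293.999147 = 298.231533
θ=144°: crank pin P = (r cos θ, r sin θ) = (-10.517221, 7.641208)
θ=144°: h = r sin θ − e = 7.641208 − 13 = -5.358792
θ=144°: x = r cos θ + √(L² − h²) = -10.517221 + 293.951158 = 283.433937
θ=213°: crank pin P = (r cos θ, r sin θ) = (-10.902717, -7.080307)
θ=213°: h = r sin θ − e = -7.080307 − 13 = -20.080307
θ=213°: x = r cos θ + √(L² − h²) = -10.902717 + 293.313452 = 282.410735

θ=71°: 298.2315
θ=144°: 283.4339
θ=213°: 282.4107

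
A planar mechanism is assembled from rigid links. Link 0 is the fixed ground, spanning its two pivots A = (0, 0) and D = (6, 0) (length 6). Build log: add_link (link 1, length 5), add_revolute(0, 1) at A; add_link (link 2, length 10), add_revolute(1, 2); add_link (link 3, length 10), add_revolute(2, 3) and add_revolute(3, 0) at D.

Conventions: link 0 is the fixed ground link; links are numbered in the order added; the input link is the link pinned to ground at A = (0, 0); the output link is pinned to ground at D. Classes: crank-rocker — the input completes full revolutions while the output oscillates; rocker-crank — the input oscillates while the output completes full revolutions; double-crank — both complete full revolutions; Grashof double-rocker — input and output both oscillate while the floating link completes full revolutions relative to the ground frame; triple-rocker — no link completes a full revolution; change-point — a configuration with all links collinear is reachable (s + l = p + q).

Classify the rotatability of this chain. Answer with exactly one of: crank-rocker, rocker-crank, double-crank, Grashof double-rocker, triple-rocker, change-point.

lengths: ground=6, input=5, coupler=10, output=10
sorted: s=5 (shortest), l=10 (longest), p+q=16
s + l = 15 vs p + q = 16
s + l < p + q (Grashof) with shortest = input link → crank-rocker

crank-rocker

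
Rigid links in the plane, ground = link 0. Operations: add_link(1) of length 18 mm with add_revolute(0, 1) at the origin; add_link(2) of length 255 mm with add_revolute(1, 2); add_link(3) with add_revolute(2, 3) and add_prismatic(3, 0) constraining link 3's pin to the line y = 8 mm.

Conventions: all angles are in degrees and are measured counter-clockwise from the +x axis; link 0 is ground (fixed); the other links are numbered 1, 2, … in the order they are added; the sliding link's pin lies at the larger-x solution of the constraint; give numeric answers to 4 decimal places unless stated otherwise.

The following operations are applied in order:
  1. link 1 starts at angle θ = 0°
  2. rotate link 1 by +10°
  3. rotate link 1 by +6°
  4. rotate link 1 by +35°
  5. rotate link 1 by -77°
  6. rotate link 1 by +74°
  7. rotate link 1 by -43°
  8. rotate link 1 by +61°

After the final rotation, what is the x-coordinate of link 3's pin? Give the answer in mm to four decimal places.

geometry: r = 18 mm, L = 255 mm, e = 8 mm; θ starts at 0°
rotate link 1 by +10°: θ ← 0° +10° = 10°
rotate link 1 by +6°: θ ← 10° +6° = 16°
rotate link 1 by +35°: θ ← 16° +35° = 51°
rotate link 1 by -77°: θ ← 51° -77° = -26°
rotate link 1 by +74°: θ ← -26° +74° = 48°
rotate link 1 by -43°: θ ← 48° -43° = 5°
rotate link 1 by +61°: θ ← 5° +61° = 66°
crank pin P = (r cos θ, r sin θ) = (7.321260, 16.443818)
h = r sin θ − e = 16.443818 − 8 = 8.443818
x = r cos θ + √(L² − h²) = 7.321260 + 254.860162 = 262.181421

262.1814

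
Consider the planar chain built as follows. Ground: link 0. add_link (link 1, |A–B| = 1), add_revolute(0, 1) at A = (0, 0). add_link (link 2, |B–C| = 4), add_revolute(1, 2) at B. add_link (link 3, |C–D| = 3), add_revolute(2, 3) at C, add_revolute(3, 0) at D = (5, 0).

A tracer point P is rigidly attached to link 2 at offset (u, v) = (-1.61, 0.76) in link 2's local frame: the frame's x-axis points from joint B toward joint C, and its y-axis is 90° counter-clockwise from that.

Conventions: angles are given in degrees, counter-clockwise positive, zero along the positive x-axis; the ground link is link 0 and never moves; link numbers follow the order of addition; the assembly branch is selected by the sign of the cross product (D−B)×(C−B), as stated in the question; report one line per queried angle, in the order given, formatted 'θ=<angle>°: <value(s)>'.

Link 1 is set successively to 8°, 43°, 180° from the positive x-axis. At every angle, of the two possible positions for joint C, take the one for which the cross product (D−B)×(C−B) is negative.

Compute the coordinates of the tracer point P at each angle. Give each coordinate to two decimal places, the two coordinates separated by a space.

A=(0,0), D=(5.00,0)
θ=8°: B = A + 1.00·(cos8°, sin8°) = (0.9903, 0.1392)
θ=8°: |BD| = 4.0121
θ=8°: circle(B,4.00) ∩ circle(D,3.00): a=2.8784, h=2.7775
θ=8°:   candidates: C₊=(3.9633,2.8152) cross=11.144; C₋=(3.7706,-2.7365) cross=-11.144
θ=8°:   branch - wants cross < 0 → take C=(3.7706,-2.7365) (cross=-11.144)
θ=8°: ex = (C−B)/|BC| = (0.6951,-0.7189); ey = (0.7189,0.6951)
θ=8°: P = B + -1.61·ex + 0.76·ey = (0.4176,1.8249)
θ=43°: B = A + 1.00·(cos43°, sin43°) = (0.7314, 0.6820)
θ=43°: |BD| = 4.3228
θ=43°: circle(B,4.00) ∩ circle(D,3.00): a=2.9711, h=2.6782
θ=43°:   candidates: C₊=(4.0877,2.8579) cross=11.577; C₋=(3.2427,-2.4314) cross=-11.577
θ=43°:   branch - wants cross < 0 → take C=(3.2427,-2.4314) (cross=-11.577)
θ=43°: ex = (C−B)/|BC| = (0.6278,-0.7784); ey = (0.7784,0.6278)
θ=43°: P = B + -1.61·ex + 0.76·ey = (0.3121,2.4123)
θ=180°: B = A + 1.00·(cos180°, sin180°) = (-1.0000, 0.0000)
θ=180°: |BD| = 6.0000
θ=180°: circle(B,4.00) ∩ circle(D,3.00): a=3.5833, h=1.7776
θ=180°:   candidates: C₊=(2.5833,1.7776) cross=10.665; C₋=(2.5833,-1.7776) cross=-10.665
θ=180°:   branch - wants cross < 0 → take C=(2.5833,-1.7776) (cross=-10.665)
θ=180°: ex = (C−B)/|BC| = (0.8958,-0.4444); ey = (0.4444,0.8958)
θ=180°: P = B + -1.61·ex + 0.76·ey = (-2.1046,1.3963)

θ=8°: 0.42 1.82
θ=43°: 0.31 2.41
θ=180°: -2.10 1.40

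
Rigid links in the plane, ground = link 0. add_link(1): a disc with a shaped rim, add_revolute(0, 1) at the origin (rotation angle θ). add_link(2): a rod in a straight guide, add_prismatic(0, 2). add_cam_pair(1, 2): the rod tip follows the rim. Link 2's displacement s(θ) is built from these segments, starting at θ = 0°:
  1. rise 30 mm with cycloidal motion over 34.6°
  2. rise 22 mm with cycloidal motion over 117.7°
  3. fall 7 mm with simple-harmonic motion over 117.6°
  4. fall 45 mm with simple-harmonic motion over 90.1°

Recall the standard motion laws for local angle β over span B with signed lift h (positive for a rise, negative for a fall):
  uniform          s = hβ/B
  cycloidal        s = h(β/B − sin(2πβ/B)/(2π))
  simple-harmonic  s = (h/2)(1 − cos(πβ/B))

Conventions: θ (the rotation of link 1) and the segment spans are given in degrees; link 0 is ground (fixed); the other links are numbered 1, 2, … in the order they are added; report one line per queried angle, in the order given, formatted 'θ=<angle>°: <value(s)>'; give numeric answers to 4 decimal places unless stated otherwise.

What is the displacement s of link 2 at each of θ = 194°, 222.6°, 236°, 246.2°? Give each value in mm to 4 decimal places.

segment 1 (0° to 34.6°, cycloidal, h = 30) is passed completely: s = 0.0000 + (30) = 30.0000
segment 2 (34.6° to 152.3°, cycloidal, h = 22) is passed completely: s = 30.0000 + (22) = 52.0000
θ = 194° falls in segment 3 (152.3° to 269.9°, simple-harmonic, h = -7): β = 194 − 152.3 = 41.7°, B = 117.6°; Δs = -7/2·(1 − cos(π·0.3546)) = -1.9562; s = 52.0000 − 1.9562 = 50.0438
θ = 222.6° falls in segment 3 (152.3° to 269.9°, simple-harmonic, h = -7): β = 222.6 − 152.3 = 70.3°, B = 117.6°; Δs = -7/2·(1 − cos(π·0.5978)) = -4.5584; s = 52.0000 − 4.5584 = 47.4416
θ = 236° falls in segment 3 (152.3° to 269.9°, simple-harmonic, h = -7): β = 236 − 152.3 = 83.7°, B = 117.6°; Δs = -7/2·(1 − cos(π·0.7117)) = -5.6602; s = 52.0000 − 5.6602 = 46.3398
θ = 246.2° falls in segment 3 (152.3° to 269.9°, simple-harmonic, h = -7): β = 246.2 − 152.3 = 93.9°, B = 117.6°; Δs = -7/2·(1 − cos(π·0.7985)) = -6.3216; s = 52.0000 − 6.3216 = 45.6784

θ=194°: 50.0438
θ=222.6°: 47.4416
θ=236°: 46.3398
θ=246.2°: 45.6784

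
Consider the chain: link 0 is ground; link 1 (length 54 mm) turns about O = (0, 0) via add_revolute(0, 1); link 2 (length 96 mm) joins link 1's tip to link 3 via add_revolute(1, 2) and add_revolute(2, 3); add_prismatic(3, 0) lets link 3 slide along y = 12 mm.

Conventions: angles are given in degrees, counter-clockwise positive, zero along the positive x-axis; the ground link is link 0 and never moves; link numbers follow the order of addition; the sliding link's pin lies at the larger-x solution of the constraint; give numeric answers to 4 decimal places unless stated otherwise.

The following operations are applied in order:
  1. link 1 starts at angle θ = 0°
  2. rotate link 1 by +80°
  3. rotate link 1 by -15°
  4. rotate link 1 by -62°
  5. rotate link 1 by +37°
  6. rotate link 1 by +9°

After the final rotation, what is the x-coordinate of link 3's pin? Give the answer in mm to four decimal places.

geometry: r = 54 mm, L = 96 mm, e = 12 mm; θ starts at 0°
rotate link 1 by +80°: θ ← 0° +80° = 80°
rotate link 1 by -15°: θ ← 80° -15° = 65°
rotate link 1 by -62°: θ ← 65° -62° = 3°
rotate link 1 by +37°: θ ← 3° +37° = 40°
rotate link 1 by +9°: θ ← 40° +9° = 49°
crank pin P = (r cos θ, r sin θ) = (35.427188, 40.754317)
h = r sin θ − e = 40.754317 − 12 = 28.754317
x = r cos θ + √(L² − h²) = 35.427188 + 91.592517 = 127.019705

127.0197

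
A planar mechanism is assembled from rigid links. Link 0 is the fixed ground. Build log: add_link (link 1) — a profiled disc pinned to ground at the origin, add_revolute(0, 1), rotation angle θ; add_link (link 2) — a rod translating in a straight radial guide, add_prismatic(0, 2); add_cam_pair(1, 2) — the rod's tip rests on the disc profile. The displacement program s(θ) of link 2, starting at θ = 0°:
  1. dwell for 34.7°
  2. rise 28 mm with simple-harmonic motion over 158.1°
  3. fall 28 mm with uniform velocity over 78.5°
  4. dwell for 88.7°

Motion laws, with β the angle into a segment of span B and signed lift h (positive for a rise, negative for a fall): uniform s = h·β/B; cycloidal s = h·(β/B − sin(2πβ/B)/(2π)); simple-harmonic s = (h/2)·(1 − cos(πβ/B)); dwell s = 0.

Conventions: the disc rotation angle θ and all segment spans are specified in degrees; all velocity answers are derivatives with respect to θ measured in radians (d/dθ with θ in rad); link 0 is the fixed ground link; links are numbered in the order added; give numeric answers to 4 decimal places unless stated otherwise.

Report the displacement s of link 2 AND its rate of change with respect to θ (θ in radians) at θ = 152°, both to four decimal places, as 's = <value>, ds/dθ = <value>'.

seg 1 [0°–34.7°] dwell: s stays 0.0000
seg 2 [34.7°–192.8°] simple-harmonic, h=28: θ=152° here. β=117.3, B=158.1. 28/2·(1 − cos(π·0.7419)) = 23.6455 → s = 23.6455
velocity in seg [34.7°–192.8°] (simple-harmonic), θ in radians: β = 117.3° = 2.0473 rad, B = 158.1° = 2.7594 rad; ds/dθ = (πh/(2B)) sin(πβ/B) = (π·28/(2·2.7594)) sin(π·0.7419) = 11.552674 mm/rad

s = 23.6455, ds/dθ = 11.5527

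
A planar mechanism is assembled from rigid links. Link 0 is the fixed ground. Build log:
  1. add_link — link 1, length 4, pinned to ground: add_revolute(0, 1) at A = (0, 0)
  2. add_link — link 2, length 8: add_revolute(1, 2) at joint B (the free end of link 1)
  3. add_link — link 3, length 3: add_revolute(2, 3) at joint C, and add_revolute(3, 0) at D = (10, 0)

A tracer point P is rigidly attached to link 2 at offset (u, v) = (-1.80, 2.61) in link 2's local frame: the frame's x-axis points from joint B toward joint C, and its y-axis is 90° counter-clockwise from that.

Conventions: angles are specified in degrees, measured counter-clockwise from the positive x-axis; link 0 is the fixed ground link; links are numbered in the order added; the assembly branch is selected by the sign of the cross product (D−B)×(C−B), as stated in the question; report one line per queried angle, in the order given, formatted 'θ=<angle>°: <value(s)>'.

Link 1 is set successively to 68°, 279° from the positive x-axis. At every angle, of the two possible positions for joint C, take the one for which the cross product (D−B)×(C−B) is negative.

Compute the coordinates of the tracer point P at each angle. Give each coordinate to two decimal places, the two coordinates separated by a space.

A=(0,0), D=(10.00,0)
θ=68°: B = A + 4.00·(cos68°, sin68°) = (1.4984, 3.7087)
θ=68°: |BD| = 9.2753
θ=68°: circle(B,8.00) ∩ circle(D,3.00): a=7.6025, h=2.4903
θ=68°:   candidates: C₊=(9.4625,2.9515) cross=23.099; C₋=(7.4710,-1.6137) cross=-23.099
θ=68°:   branch - wants cross < 0 → take C=(7.4710,-1.6137) (cross=-23.099)
θ=68°: ex = (C−B)/|BC| = (0.7466,-0.6653); ey = (0.6653,0.7466)
θ=68°: P = B + -1.80·ex + 2.61·ey = (1.8911,6.8548)
θ=279°: B = A + 4.00·(cos279°, sin279°) = (0.6257, -3.9508)
θ=279°: |BD| = 10.1728
θ=279°: circle(B,8.00) ∩ circle(D,3.00): a=7.7897, h=1.8223
θ=279°:   candidates: C₊=(7.0962,0.7538) cross=18.538; C₋=(8.5117,-2.6048) cross=-18.538
θ=279°:   branch - wants cross < 0 → take C=(8.5117,-2.6048) (cross=-18.538)
θ=279°: ex = (C−B)/|BC| = (0.9857,0.1682); ey = (-0.1682,0.9857)
θ=279°: P = B + -1.80·ex + 2.61·ey = (-1.5877,-1.6808)

θ=68°: 1.89 6.85
θ=279°: -1.59 -1.68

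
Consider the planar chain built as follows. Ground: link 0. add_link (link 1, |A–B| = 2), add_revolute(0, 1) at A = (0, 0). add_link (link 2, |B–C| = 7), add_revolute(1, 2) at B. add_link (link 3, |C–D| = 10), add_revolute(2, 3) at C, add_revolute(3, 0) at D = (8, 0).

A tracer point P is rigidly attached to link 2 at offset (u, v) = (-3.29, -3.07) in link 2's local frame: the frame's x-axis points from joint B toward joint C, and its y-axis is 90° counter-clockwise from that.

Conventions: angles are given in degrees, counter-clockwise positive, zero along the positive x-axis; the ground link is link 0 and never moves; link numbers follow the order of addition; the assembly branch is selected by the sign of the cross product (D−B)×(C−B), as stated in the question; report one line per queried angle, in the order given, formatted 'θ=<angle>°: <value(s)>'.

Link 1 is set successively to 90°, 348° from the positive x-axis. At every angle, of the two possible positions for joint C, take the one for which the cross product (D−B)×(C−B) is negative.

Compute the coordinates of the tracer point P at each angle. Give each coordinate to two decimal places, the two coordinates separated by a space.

A=(0,0), D=(8.00,0)
θ=90°: B = A + 2.00·(cos90°, sin90°) = (0.0000, 2.0000)
θ=90°: |BD| = 8.2462
θ=90°: circle(B,7.00) ∩ circle(D,10.00): a=1.0308, h=6.9237
θ=90°:   candidates: C₊=(2.6792,8.4670) cross=57.094; C₋=(-0.6792,-4.9670) cross=-57.094
θ=90°:   branch - wants cross < 0 → take C=(-0.6792,-4.9670) (cross=-57.094)
θ=90°: ex = (C−B)/|BC| = (-0.0970,-0.9953); ey = (0.9953,-0.0970)
θ=90°: P = B + -3.29·ex + -3.07·ey = (-2.7363,5.5724)
θ=348°: B = A + 2.00·(cos348°, sin348°) = (1.9563, -0.4158)
θ=348°: |BD| = 6.0580
θ=348°: circle(B,7.00) ∩ circle(D,10.00): a=-1.1803, h=6.8998
θ=348°:   candidates: C₊=(0.3052,6.3867) cross=41.799; C₋=(1.2524,-7.3803) cross=-41.799
θ=348°:   branch - wants cross < 0 → take C=(1.2524,-7.3803) (cross=-41.799)
θ=348°: ex = (C−B)/|BC| = (-0.1006,-0.9949); ey = (0.9949,-0.1006)
θ=348°: P = B + -3.29·ex + -3.07·ey = (-0.7673,3.1662)

θ=90°: -2.74 5.57
θ=348°: -0.77 3.17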